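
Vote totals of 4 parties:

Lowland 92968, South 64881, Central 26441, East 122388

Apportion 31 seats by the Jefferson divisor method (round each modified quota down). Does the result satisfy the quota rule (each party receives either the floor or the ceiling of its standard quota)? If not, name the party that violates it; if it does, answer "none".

none

Standard quotas: Lowland 9.398, South 6.558, Central 2.673, East 12.371.
Jefferson allocation: Lowland 10, South 6, Central 2, East 13.
Every allocation lies between the lower and upper quota.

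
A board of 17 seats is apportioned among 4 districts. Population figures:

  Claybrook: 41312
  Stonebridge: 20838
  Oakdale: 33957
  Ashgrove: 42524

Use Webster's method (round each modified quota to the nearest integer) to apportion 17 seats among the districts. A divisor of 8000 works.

With modified divisor 8000: modified quotas Claybrook 5.164, Stonebridge 2.605, Oakdale 4.245, Ashgrove 5.316.
Rounding to the nearest integer: Claybrook 5, Stonebridge 3, Oakdale 4, Ashgrove 5 (total 17).

Claybrook 5; Stonebridge 3; Oakdale 4; Ashgrove 5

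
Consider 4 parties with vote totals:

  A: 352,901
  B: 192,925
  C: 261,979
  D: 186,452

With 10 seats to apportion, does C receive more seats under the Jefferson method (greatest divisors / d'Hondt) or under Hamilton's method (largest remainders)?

Hamilton

Jefferson: A 4, B 2, C 2, D 2.
Hamilton: A 3, B 2, C 3, D 2.
C gets 2 under Jefferson and 3 under Hamilton.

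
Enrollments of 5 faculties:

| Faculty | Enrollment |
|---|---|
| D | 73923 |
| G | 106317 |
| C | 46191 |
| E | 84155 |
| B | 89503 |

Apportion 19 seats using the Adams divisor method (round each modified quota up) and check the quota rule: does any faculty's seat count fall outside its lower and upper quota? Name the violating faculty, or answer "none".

none

Standard quotas: D 3.511, G 5.049, C 2.194, E 3.996, B 4.250.
Adams allocation: D 4, G 5, C 2, E 4, B 4.
Every allocation lies between the lower and upper quota.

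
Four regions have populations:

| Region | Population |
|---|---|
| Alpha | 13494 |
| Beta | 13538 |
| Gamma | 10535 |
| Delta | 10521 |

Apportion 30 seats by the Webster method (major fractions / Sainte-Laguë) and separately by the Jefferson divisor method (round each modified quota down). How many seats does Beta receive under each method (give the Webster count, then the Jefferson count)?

Webster: Alpha 8, Beta 8, Gamma 7, Delta 7.
Jefferson: Alpha 8, Beta 9, Gamma 7, Delta 6.
Beta gets 8 under Webster and 9 under Jefferson.

8 and 9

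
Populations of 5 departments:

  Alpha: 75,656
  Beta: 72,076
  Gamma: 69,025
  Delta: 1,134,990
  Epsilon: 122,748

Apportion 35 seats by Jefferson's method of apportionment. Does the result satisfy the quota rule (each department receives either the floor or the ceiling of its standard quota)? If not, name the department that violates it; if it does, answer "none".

Delta

Standard quotas: Alpha 1.796, Beta 1.711, Gamma 1.638, Delta 26.941, Epsilon 2.914.
Jefferson allocation: Alpha 1, Beta 1, Gamma 1, Delta 29, Epsilon 3.
Delta has quota 26.941 (lower 26, upper 27) but receives 29 — outside the quota interval.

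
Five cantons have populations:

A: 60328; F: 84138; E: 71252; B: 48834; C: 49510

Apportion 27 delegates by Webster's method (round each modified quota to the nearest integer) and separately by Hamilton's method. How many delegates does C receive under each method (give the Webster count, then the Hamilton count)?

4 and 5

Webster: A 5, F 8, E 6, B 4, C 4.
Hamilton: A 5, F 7, E 6, B 4, C 5.
C gets 4 under Webster and 5 under Hamilton.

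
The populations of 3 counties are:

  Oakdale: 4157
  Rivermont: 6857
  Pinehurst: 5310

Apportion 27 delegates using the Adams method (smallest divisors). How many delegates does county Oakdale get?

Standard divisor 16324/27 ≈ 604.593; standard quotas: Oakdale 6.876, Rivermont 11.342, Pinehurst 8.783.
Rounding up gives 7, 12, 9 = 28 seats, so the divisor must be adjusted.
With modified divisor 640: modified quotas Oakdale 6.495, Rivermont 10.714, Pinehurst 8.297.
Rounding up: Oakdale 7, Rivermont 11, Pinehurst 9 (total 27).
Oakdale receives 7.

7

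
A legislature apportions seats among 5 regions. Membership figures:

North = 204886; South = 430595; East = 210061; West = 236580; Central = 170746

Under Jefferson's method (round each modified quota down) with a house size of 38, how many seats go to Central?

5

Standard divisor 1252868/38 ≈ 32970.211; standard quotas: North 6.214, South 13.060, East 6.371, West 7.176, Central 5.179.
Rounding down gives 6, 13, 6, 7, 5 = 37 seats, so the divisor must be adjusted.
With modified divisor 30400: modified quotas North 6.740, South 14.164, East 6.910, West 7.782, Central 5.617.
Rounding down: North 6, South 14, East 6, West 7, Central 5 (total 38).
Central receives 5.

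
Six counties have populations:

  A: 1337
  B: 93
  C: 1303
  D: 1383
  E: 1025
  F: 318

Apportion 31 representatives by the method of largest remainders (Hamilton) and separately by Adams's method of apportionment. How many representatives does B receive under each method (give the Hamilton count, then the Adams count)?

Hamilton: A 8, B 0, C 7, D 8, E 6, F 2.
Adams: A 7, B 1, C 7, D 8, E 6, F 2.
B gets 0 under Hamilton and 1 under Adams.

0 and 1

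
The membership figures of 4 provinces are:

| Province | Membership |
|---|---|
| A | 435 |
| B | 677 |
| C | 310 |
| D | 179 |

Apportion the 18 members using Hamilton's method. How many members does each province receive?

Total 1601; standard divisor 1601/18 ≈ 88.944.
Standard quotas: A 4.891, B 7.611, C 3.485, D 2.012.
Lower quotas: A 4, B 7, C 3, D 2 (sum 16, leaving 2 seats).
Remainders in descending order: A 0.891, B 0.611, C 0.485, D 0.012.
The surplus seats go to A, B.

A 5, B 8, C 3, D 2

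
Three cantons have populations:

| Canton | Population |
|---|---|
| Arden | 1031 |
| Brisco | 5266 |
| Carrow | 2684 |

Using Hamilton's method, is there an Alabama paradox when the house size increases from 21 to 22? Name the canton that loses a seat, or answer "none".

Arden

At 21 seats: Arden 3, Brisco 12, Carrow 6.
At 22 seats: Arden 2, Brisco 13, Carrow 7.
Arden drops from 3 to 2.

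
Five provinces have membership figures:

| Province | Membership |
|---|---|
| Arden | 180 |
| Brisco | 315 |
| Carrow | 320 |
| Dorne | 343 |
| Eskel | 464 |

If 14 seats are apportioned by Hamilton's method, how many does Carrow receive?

3

Standard divisor: 1622 ÷ 14 ≈ 115.857.
Standard quotas: Arden 1.554, Brisco 2.719, Carrow 2.762, Dorne 2.961, Eskel 4.005.
Lower quotas: Arden 1, Brisco 2, Carrow 2, Dorne 2, Eskel 4 (sum 11, leaving 3 seats).
Remainders in descending order: Dorne 0.961, Carrow 0.762, Brisco 0.719, Arden 0.554, Eskel 0.005.
The surplus seats go to Dorne, Carrow, Brisco.
Carrow receives 3.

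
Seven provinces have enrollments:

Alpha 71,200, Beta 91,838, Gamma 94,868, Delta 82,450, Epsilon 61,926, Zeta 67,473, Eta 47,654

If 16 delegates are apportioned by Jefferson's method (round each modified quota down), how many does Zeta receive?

2

Standard divisor 517409/16 ≈ 32338.062; standard quotas: Alpha 2.202, Beta 2.840, Gamma 2.934, Delta 2.550, Epsilon 1.915, Zeta 2.086, Eta 1.474.
Rounding down gives 2, 2, 2, 2, 1, 2, 1 = 12 seats, so the divisor must be adjusted.
With modified divisor 25700: modified quotas Alpha 2.770, Beta 3.573, Gamma 3.691, Delta 3.208, Epsilon 2.410, Zeta 2.625, Eta 1.854.
Rounding down: Alpha 2, Beta 3, Gamma 3, Delta 3, Epsilon 2, Zeta 2, Eta 1 (total 16).
Zeta receives 2.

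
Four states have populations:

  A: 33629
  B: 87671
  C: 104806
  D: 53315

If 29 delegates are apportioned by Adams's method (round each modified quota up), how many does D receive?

6

Standard divisor 279421/29 ≈ 9635.207; standard quotas: A 3.490, B 9.099, C 10.877, D 5.533.
Rounding up gives 4, 10, 11, 6 = 31 seats, so the divisor must be adjusted.
With modified divisor 10600: modified quotas A 3.173, B 8.271, C 9.887, D 5.030.
Rounding up: A 4, B 9, C 10, D 6 (total 29).
D receives 6.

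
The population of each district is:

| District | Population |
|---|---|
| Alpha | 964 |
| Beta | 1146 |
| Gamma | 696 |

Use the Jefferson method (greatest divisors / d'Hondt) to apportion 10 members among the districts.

Standard divisor 2806/10 ≈ 280.6; standard quotas: Alpha 3.435, Beta 4.084, Gamma 2.480.
Rounding down gives 3, 4, 2 = 9 seats, so the divisor must be adjusted.
With modified divisor 236: modified quotas Alpha 4.085, Beta 4.856, Gamma 2.949.
Rounding down: Alpha 4, Beta 4, Gamma 2 (total 10).

Alpha=4, Beta=4, Gamma=2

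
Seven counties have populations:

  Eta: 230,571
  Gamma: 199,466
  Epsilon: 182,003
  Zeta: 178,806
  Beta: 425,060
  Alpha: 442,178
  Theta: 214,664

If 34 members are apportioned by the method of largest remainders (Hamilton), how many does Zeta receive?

3

Total 1872748; standard divisor 1872748/34 ≈ 55080.824.
Standard quotas: Eta 4.1860, Gamma 3.6213, Epsilon 3.3043, Zeta 3.2462, Beta 7.7170, Alpha 8.0278, Theta 3.8973.
Lower quotas: Eta 4, Gamma 3, Epsilon 3, Zeta 3, Beta 7, Alpha 8, Theta 3 (sum 31, leaving 3 seats).
Remainders in descending order: Theta 0.8973, Beta 0.7170, Gamma 0.6213, Epsilon 0.3043, Zeta 0.2462, Eta 0.1860, Alpha 0.0278.
Largest remainders: Theta, Beta, Gamma receive the extra seats.
Zeta receives 3.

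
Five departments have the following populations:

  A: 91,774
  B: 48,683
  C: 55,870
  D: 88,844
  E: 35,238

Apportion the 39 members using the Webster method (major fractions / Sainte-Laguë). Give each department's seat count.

A=11; B=6; C=7; D=11; E=4

Standard divisor 320409/39 ≈ 8215.615; standard quotas: A 11.171, B 5.926, C 6.800, D 10.814, E 4.289.
Rounding to the nearest integer gives A 11, B 6, C 7, D 11, E 4 — total 39, matching the house size, so no adjustment is needed.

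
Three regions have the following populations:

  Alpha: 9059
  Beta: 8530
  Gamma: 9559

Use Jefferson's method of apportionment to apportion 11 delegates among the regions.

Standard divisor 27148/11 ≈ 2468; standard quotas: Alpha 3.671, Beta 3.456, Gamma 3.873.
Rounding down gives 3, 3, 3 = 9 seats, so the divisor must be adjusted.
With modified divisor 2200: modified quotas Alpha 4.118, Beta 3.877, Gamma 4.345.
Rounding down: Alpha 4, Beta 3, Gamma 4 (total 11).

Alpha 4, Beta 3, Gamma 4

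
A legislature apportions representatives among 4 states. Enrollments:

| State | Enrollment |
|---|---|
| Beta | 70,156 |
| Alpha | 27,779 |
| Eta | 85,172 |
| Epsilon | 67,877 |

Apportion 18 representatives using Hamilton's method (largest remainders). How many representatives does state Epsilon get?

5

Total 250984; standard divisor 250984/18 ≈ 13943.556.
Standard quotas: Beta 5.0314, Alpha 1.9922, Eta 6.1083, Epsilon 4.8680.
Lower quotas: Beta 5, Alpha 1, Eta 6, Epsilon 4 (sum 16, leaving 2 seats).
Remainders in descending order: Alpha 0.9922, Epsilon 0.8680, Eta 0.1083, Beta 0.0314.
The surplus seats go to Alpha, Epsilon.
Epsilon receives 5.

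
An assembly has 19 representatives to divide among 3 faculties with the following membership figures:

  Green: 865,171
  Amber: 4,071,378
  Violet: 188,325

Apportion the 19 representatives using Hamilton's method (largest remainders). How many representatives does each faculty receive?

Green: 3; Amber: 15; Violet: 1

The standard divisor is 5124874/19 ≈ 269730.211.
Standard quotas: Green 3.2075, Amber 15.0943, Violet 0.6982.
Lower quotas: Green 3, Amber 15, Violet 0 (sum 18, leaving 1 seat).
Remainders in descending order: Violet 0.6982, Green 0.2075, Amber 0.0943.
The surplus seat goes to Violet.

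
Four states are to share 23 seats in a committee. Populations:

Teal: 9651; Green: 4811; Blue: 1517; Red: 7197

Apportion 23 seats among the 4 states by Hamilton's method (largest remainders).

The standard divisor is 23176/23 ≈ 1007.652.
Standard quotas: Teal 9.5777, Green 4.7745, Blue 1.5055, Red 7.1423.
Lower quotas: Teal 9, Green 4, Blue 1, Red 7 (sum 21, leaving 2 seats).
Remainders in descending order: Green 0.7745, Teal 0.5777, Blue 0.5055, Red 0.1423.
Largest remainders: Green, Teal receive the extra seats.

Teal: 10, Green: 5, Blue: 1, Red: 7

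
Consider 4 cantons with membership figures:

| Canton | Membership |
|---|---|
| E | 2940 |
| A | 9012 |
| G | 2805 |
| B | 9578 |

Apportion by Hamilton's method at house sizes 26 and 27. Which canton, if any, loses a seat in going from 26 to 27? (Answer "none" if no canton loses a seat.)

At 26 seats: E 3, A 10, G 3, B 10.
At 27 seats: E 3, A 10, G 3, B 11.
No canton's allocation decreased.

none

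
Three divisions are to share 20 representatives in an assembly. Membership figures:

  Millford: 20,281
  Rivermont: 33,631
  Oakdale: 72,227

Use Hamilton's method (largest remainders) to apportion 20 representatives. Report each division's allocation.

The standard divisor is 126139/20 ≈ 6306.95.
Standard quotas: Millford 3.2157, Rivermont 5.3324, Oakdale 11.4520.
Lower quotas: Millford 3, Rivermont 5, Oakdale 11 (sum 19, leaving 1 seat).
Remainders in descending order: Oakdale 0.4520, Rivermont 0.3324, Millford 0.2157.
The surplus seat goes to Oakdale.

Millford 3; Rivermont 5; Oakdale 12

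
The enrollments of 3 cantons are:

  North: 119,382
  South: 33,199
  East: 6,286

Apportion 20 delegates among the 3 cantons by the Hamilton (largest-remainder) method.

North 15, South 4, East 1

Standard divisor: 158867 ÷ 20 ≈ 7943.35.
Standard quotas: North 15.0292, South 4.1795, East 0.7914.
Lower quotas: North 15, South 4, East 0 (sum 19, leaving 1 seat).
Remainders in descending order: East 0.7914, South 0.1795, North 0.0292.
Largest remainder: East receives the extra seat.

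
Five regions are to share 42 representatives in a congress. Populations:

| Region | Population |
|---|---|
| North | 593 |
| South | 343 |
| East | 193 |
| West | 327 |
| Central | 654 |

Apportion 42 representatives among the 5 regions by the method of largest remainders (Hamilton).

North=12, South=7, East=4, West=6, Central=13

Total 2110; standard divisor 2110/42 ≈ 50.238.
Standard quotas: North 11.804, South 6.827, East 3.842, West 6.509, Central 13.018.
Lower quotas: North 11, South 6, East 3, West 6, Central 13 (sum 39, leaving 3 seats).
Remainders in descending order: East 0.842, South 0.827, North 0.804, West 0.509, Central 0.018.
The surplus seats go to East, South, North.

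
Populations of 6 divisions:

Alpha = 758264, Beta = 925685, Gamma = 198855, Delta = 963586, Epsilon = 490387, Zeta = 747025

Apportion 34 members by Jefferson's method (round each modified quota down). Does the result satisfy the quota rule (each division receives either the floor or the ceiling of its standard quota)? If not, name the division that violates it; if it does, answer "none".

none

Standard quotas: Alpha 6.313, Beta 7.707, Gamma 1.656, Delta 8.022, Epsilon 4.083, Zeta 6.219.
Jefferson allocation: Alpha 7, Beta 8, Gamma 1, Delta 8, Epsilon 4, Zeta 6.
Every allocation lies between the lower and upper quota.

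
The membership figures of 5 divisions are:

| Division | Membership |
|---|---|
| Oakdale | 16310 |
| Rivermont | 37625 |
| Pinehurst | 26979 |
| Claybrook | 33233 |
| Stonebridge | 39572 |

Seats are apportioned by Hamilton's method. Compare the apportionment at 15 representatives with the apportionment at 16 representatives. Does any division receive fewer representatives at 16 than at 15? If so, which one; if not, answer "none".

none

At 15 seats: Oakdale 1, Rivermont 4, Pinehurst 3, Claybrook 3, Stonebridge 4.
At 16 seats: Oakdale 2, Rivermont 4, Pinehurst 3, Claybrook 3, Stonebridge 4.
No division's allocation decreased.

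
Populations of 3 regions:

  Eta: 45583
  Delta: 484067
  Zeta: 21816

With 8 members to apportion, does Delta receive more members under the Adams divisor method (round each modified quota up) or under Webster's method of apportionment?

Adams: Eta 1, Delta 6, Zeta 1.
Webster: Eta 1, Delta 7, Zeta 0.
Delta gets 6 under Adams and 7 under Webster.

Webster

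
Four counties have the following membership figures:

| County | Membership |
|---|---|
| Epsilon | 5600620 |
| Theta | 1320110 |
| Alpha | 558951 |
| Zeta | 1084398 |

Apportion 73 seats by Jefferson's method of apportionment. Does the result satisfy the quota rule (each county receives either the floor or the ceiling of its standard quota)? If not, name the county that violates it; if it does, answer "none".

Standard quotas: Epsilon 47.740, Theta 11.253, Alpha 4.764, Zeta 9.243.
Jefferson allocation: Epsilon 49, Theta 11, Alpha 4, Zeta 9.
Epsilon has quota 47.740 (lower 47, upper 48) but receives 49 — outside the quota interval.

Epsilon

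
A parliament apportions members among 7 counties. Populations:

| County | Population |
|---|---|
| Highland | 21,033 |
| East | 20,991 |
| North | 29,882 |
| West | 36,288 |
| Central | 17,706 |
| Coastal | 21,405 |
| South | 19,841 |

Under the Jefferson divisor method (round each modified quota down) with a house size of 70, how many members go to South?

8

Standard divisor 167146/70 ≈ 2387.8; standard quotas: Highland 8.809, East 8.791, North 12.514, West 15.197, Central 7.415, Coastal 8.964, South 8.309.
Rounding down gives 8, 8, 12, 15, 7, 8, 8 = 66 seats, so the divisor must be adjusted.
With modified divisor 2280: modified quotas Highland 9.225, East 9.207, North 13.106, West 15.916, Central 7.766, Coastal 9.388, South 8.702.
Rounding down: Highland 9, East 9, North 13, West 15, Central 7, Coastal 9, South 8 (total 70).
South receives 8.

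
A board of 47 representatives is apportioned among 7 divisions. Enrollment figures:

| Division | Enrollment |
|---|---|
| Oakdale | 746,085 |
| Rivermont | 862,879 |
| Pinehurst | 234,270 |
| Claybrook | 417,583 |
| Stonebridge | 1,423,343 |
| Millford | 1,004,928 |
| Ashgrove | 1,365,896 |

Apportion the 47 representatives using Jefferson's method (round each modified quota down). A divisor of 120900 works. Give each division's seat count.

With modified divisor 120900: modified quotas Oakdale 6.171, Rivermont 7.137, Pinehurst 1.938, Claybrook 3.454, Stonebridge 11.773, Millford 8.312, Ashgrove 11.298.
Rounding down: Oakdale 6, Rivermont 7, Pinehurst 1, Claybrook 3, Stonebridge 11, Millford 8, Ashgrove 11 (total 47).

Oakdale 6, Rivermont 7, Pinehurst 1, Claybrook 3, Stonebridge 11, Millford 8, Ashgrove 11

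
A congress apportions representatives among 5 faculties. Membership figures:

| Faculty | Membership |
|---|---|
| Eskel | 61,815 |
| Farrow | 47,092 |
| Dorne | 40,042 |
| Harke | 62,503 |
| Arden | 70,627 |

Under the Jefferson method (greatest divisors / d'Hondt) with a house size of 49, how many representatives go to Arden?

Standard divisor 282079/49 ≈ 5756.714; standard quotas: Eskel 10.738, Farrow 8.180, Dorne 6.956, Harke 10.857, Arden 12.269.
Rounding down gives 10, 8, 6, 10, 12 = 46 seats, so the divisor must be adjusted.
With modified divisor 5500: modified quotas Eskel 11.239, Farrow 8.562, Dorne 7.280, Harke 11.364, Arden 12.841.
Rounding down: Eskel 11, Farrow 8, Dorne 7, Harke 11, Arden 12 (total 49).
Arden receives 12.

12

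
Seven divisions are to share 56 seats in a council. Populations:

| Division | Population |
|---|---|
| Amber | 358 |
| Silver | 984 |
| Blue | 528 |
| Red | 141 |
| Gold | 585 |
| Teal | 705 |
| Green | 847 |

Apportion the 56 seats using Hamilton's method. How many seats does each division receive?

Standard divisor: 4148 ÷ 56 ≈ 74.071.
Standard quotas: Amber 4.833, Silver 13.284, Blue 7.128, Red 1.904, Gold 7.898, Teal 9.518, Green 11.435.
Lower quotas: Amber 4, Silver 13, Blue 7, Red 1, Gold 7, Teal 9, Green 11 (sum 52, leaving 4 seats).
Remainders in descending order: Red 0.904, Gold 0.898, Amber 0.833, Teal 0.518, Green 0.435, Silver 0.284, Blue 0.128.
Largest remainders: Red, Gold, Amber, Teal receive the extra seats.

Amber 5; Silver 13; Blue 7; Red 2; Gold 8; Teal 10; Green 11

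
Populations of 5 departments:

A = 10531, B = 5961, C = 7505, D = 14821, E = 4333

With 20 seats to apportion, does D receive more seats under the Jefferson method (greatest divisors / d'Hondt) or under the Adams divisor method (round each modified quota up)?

Jefferson

Jefferson: A 5, B 3, C 3, D 7, E 2.
Adams: A 5, B 3, C 4, D 6, E 2.
D gets 7 under Jefferson and 6 under Adams.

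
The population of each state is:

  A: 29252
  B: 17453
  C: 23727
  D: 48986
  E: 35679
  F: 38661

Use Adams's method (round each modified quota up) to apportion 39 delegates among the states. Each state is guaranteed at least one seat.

A=6, B=4, C=5, D=9, E=7, F=8

Standard divisor 193758/39 ≈ 4968.154; standard quotas: A 5.888, B 3.513, C 4.776, D 9.860, E 7.182, F 7.782.
Rounding up gives 6, 4, 5, 10, 8, 8 = 41 seats, so the divisor must be adjusted.
With modified divisor 5500: modified quotas A 5.319, B 3.173, C 4.314, D 8.907, E 6.487, F 7.029.
Rounding up: A 6, B 4, C 5, D 9, E 7, F 8 (total 39).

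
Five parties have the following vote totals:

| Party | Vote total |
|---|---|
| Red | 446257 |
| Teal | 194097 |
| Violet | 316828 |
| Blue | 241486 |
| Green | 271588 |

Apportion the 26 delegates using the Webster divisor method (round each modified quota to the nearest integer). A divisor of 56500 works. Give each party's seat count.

Red 8, Teal 3, Violet 6, Blue 4, Green 5

With modified divisor 56500: modified quotas Red 7.898, Teal 3.435, Violet 5.608, Blue 4.274, Green 4.807.
Rounding to the nearest integer: Red 8, Teal 3, Violet 6, Blue 4, Green 5 (total 26).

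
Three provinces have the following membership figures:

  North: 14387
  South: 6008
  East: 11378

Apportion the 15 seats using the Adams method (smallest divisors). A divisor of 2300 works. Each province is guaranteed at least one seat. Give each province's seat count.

With modified divisor 2300: modified quotas North 6.255, South 2.612, East 4.947.
Rounding up: North 7, South 3, East 5 (total 15).

North=7; South=3; East=5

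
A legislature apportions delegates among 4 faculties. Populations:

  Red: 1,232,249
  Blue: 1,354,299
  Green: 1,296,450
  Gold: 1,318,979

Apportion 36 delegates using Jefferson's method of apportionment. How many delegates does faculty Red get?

9

Standard divisor 5201977/36 ≈ 144499.361; standard quotas: Red 8.528, Blue 9.372, Green 8.972, Gold 9.128.
Rounding down gives 8, 9, 8, 9 = 34 seats, so the divisor must be adjusted.
With modified divisor 136200: modified quotas Red 9.047, Blue 9.943, Green 9.519, Gold 9.684.
Rounding down: Red 9, Blue 9, Green 9, Gold 9 (total 36).
Red receives 9.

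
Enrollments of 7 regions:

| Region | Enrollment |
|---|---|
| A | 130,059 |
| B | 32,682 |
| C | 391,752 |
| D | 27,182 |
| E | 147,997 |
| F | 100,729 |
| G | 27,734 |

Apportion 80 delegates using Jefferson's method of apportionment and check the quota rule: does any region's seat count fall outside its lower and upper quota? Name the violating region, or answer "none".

Standard quotas: A 12.125, B 3.047, C 36.521, D 2.534, E 13.797, F 9.391, G 2.586.
Jefferson allocation: A 12, B 3, C 38, D 2, E 14, F 9, G 2.
C has quota 36.521 (lower 36, upper 37) but receives 38 — outside the quota interval.

C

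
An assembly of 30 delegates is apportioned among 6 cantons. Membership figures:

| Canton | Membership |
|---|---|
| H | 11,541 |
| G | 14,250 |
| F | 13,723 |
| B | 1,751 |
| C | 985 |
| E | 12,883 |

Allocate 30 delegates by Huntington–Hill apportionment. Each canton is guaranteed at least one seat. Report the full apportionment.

With divisor 1869: modified quotas H 6.175, G 7.624, F 7.342, B 0.937, C 0.527, E 6.893.
Geometric-mean thresholds: H √(6·7)=6.481, G √(7·8)=7.483, F √(7·8)=7.483, B (min 1), C (min 1), E √(6·7)=6.481.
Each quota rounded against its threshold gives H 6, G 8, F 7, B 1, C 1, E 7 (total 30).

H 6; G 8; F 7; B 1; C 1; E 7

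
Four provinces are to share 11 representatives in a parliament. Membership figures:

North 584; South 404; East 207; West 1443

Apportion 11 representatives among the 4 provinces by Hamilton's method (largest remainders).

Total 2638; standard divisor 2638/11 ≈ 239.818.
Standard quotas: North 2.435, South 1.685, East 0.863, West 6.017.
Lower quotas: North 2, South 1, East 0, West 6 (sum 9, leaving 2 seats).
Remainders in descending order: East 0.863, South 0.685, North 0.435, West 0.017.
The surplus seats go to East, South.

North: 2, South: 2, East: 1, West: 6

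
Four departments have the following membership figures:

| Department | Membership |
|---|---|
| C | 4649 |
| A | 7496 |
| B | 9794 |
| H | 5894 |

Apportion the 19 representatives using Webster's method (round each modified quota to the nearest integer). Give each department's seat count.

Standard divisor 27833/19 ≈ 1464.895; standard quotas: C 3.174, A 5.117, B 6.686, H 4.023.
Rounding to the nearest integer gives C 3, A 5, B 7, H 4 — total 19, matching the house size, so no adjustment is needed.

C 3; A 5; B 7; H 4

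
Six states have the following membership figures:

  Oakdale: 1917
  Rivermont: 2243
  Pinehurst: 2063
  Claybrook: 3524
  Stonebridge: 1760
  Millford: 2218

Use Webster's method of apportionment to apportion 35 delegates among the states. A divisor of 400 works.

With modified divisor 400: modified quotas Oakdale 4.793, Rivermont 5.607, Pinehurst 5.157, Claybrook 8.810, Stonebridge 4.400, Millford 5.545.
Rounding to the nearest integer: Oakdale 5, Rivermont 6, Pinehurst 5, Claybrook 9, Stonebridge 4, Millford 6 (total 35).

Oakdale=5, Rivermont=6, Pinehurst=5, Claybrook=9, Stonebridge=4, Millford=6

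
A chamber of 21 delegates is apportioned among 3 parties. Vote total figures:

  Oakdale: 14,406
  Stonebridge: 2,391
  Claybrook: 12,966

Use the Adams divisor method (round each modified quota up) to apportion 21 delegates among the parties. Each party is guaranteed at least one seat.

Oakdale 10, Stonebridge 2, Claybrook 9

Standard divisor 29763/21 ≈ 1417.286; standard quotas: Oakdale 10.164, Stonebridge 1.687, Claybrook 9.148.
Rounding up gives 11, 2, 10 = 23 seats, so the divisor must be adjusted.
With modified divisor 1500: modified quotas Oakdale 9.604, Stonebridge 1.594, Claybrook 8.644.
Rounding up: Oakdale 10, Stonebridge 2, Claybrook 9 (total 21).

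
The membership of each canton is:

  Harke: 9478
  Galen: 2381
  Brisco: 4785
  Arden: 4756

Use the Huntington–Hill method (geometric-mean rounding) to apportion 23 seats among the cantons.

With divisor 938: modified quotas Harke 10.104, Galen 2.538, Brisco 5.101, Arden 5.070.
Geometric-mean thresholds: Harke √(10·11)=10.488, Galen √(2·3)=2.449, Brisco √(5·6)=5.477, Arden √(5·6)=5.477.
Each quota rounded against its threshold gives Harke 10, Galen 3, Brisco 5, Arden 5 (total 23).

Harke 10, Galen 3, Brisco 5, Arden 5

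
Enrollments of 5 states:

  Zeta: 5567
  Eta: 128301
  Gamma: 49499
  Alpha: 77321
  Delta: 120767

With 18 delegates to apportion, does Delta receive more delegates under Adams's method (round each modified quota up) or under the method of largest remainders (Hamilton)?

Adams: Zeta 1, Eta 6, Gamma 2, Alpha 4, Delta 5.
Hamilton: Zeta 0, Eta 6, Gamma 2, Alpha 4, Delta 6.
Delta gets 5 under Adams and 6 under Hamilton.

Hamilton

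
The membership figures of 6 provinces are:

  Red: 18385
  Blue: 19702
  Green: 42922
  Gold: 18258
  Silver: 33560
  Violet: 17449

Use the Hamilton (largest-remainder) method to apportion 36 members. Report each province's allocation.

Standard divisor: 150276 ÷ 36 ≈ 4174.333.
Standard quotas: Red 4.4043, Blue 4.7198, Green 10.2824, Gold 4.3739, Silver 8.0396, Violet 4.1801.
Lower quotas: Red 4, Blue 4, Green 10, Gold 4, Silver 8, Violet 4 (sum 34, leaving 2 seats).
Remainders in descending order: Blue 0.7198, Red 0.4043, Gold 0.3739, Green 0.2824, Violet 0.1801, Silver 0.0396.
The surplus seats go to Blue, Red.

Red 5, Blue 5, Green 10, Gold 4, Silver 8, Violet 4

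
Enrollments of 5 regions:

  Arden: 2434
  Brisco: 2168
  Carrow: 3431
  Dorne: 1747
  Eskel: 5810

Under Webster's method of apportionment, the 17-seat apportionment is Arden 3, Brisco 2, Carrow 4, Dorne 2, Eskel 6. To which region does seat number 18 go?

Priority for the next seat is population ÷ (current seats + 0.5).
Priorities: Arden 695.429, Brisco 867.200, Carrow 762.444, Dorne 698.800, Eskel 893.846.
Highest priority: Eskel.

Eskel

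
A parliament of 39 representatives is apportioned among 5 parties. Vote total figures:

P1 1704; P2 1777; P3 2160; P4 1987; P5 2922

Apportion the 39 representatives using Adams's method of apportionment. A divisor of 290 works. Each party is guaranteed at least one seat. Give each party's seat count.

P1=6, P2=7, P3=8, P4=7, P5=11

With modified divisor 290: modified quotas P1 5.876, P2 6.128, P3 7.448, P4 6.852, P5 10.076.
Rounding up: P1 6, P2 7, P3 8, P4 7, P5 11 (total 39).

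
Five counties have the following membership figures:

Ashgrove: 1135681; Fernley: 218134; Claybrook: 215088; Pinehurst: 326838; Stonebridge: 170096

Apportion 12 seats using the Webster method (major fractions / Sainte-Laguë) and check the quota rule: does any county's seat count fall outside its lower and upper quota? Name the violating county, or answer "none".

Standard quotas: Ashgrove 6.597, Fernley 1.267, Claybrook 1.249, Pinehurst 1.899, Stonebridge 0.988.
Webster allocation: Ashgrove 7, Fernley 1, Claybrook 1, Pinehurst 2, Stonebridge 1.
Every allocation lies between the lower and upper quota.

none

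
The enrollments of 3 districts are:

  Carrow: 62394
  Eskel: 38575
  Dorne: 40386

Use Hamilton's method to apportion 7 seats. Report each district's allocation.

Standard divisor: 141355 ÷ 7 ≈ 20193.571.
Standard quotas: Carrow 3.0898, Eskel 1.9103, Dorne 1.9999.
Lower quotas: Carrow 3, Eskel 1, Dorne 1 (sum 5, leaving 2 seats).
Remainders in descending order: Dorne 0.9999, Eskel 0.9103, Carrow 0.0898.
The surplus seats go to Dorne, Eskel.

Carrow 3, Eskel 2, Dorne 2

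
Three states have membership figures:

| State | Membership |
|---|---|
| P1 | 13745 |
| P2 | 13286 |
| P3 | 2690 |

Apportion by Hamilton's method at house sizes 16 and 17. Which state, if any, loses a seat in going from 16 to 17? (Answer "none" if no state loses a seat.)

At 16 seats: P1 7, P2 7, P3 2.
At 17 seats: P1 8, P2 8, P3 1.
P3 drops from 2 to 1.

P3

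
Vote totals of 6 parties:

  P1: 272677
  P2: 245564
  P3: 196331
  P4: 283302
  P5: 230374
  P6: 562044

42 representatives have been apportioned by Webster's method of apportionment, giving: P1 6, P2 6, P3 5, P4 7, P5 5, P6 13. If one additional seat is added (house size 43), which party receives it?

Priority for the next seat is population ÷ (current seats + 0.5).
Priorities: P1 41950.308, P2 37779.077, P3 35696.545, P4 37773.600, P5 41886.182, P6 41632.889.
Highest priority: P1.

P1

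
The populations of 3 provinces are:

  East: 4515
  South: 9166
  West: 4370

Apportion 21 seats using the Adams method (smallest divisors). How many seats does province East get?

5

Standard divisor 18051/21 ≈ 859.571; standard quotas: East 5.253, South 10.663, West 5.084.
Rounding up gives 6, 11, 6 = 23 seats, so the divisor must be adjusted.
With modified divisor 910: modified quotas East 4.962, South 10.073, West 4.802.
Rounding up: East 5, South 11, West 5 (total 21).
East receives 5.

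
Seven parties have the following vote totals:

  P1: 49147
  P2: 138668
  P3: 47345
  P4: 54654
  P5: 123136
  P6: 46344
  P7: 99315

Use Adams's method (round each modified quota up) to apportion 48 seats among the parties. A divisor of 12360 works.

P1 4; P2 12; P3 4; P4 5; P5 10; P6 4; P7 9

With modified divisor 12360: modified quotas P1 3.976, P2 11.219, P3 3.831, P4 4.422, P5 9.962, P6 3.750, P7 8.035.
Rounding up: P1 4, P2 12, P3 4, P4 5, P5 10, P6 4, P7 9 (total 48).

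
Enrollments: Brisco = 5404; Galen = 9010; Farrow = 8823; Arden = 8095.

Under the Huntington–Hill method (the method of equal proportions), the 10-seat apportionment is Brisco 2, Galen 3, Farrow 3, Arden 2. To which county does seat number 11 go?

Priority for the next seat is population ÷ (√(s·(s+1))).
Priorities: Brisco 2206.174, Galen 2600.963, Farrow 2546.981, Arden 3304.770.
Highest priority: Arden.

Arden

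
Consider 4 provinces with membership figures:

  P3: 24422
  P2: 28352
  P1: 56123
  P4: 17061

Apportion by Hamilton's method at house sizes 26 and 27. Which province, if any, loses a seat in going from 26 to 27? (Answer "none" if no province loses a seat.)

none

At 26 seats: P3 5, P2 6, P1 12, P4 3.
At 27 seats: P3 5, P2 6, P1 12, P4 4.
No province's allocation decreased.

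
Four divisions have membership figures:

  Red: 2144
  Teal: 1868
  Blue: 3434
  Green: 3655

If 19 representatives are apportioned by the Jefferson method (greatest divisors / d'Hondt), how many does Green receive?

6

Standard divisor 11101/19 ≈ 584.263; standard quotas: Red 3.670, Teal 3.197, Blue 5.877, Green 6.256.
Rounding down gives 3, 3, 5, 6 = 17 seats, so the divisor must be adjusted.
With modified divisor 530: modified quotas Red 4.045, Teal 3.525, Blue 6.479, Green 6.896.
Rounding down: Red 4, Teal 3, Blue 6, Green 6 (total 19).
Green receives 6.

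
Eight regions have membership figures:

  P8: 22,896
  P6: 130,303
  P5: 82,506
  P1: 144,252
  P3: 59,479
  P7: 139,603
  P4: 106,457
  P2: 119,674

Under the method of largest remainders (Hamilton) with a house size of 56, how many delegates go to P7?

Standard divisor: 805170 ÷ 56 ≈ 14378.036.
Standard quotas: P8 1.5924, P6 9.0626, P5 5.7383, P1 10.0328, P3 4.1368, P7 9.7095, P4 7.4041, P2 8.3234.
Lower quotas: P8 1, P6 9, P5 5, P1 10, P3 4, P7 9, P4 7, P2 8 (sum 53, leaving 3 seats).
Remainders in descending order: P5 0.7383, P7 0.7095, P8 0.5924, P4 0.4041, P2 0.3234, P3 0.1368, P6 0.0626, P1 0.0328.
Largest remainders: P5, P7, P8 receive the extra seats.
P7 receives 10.

10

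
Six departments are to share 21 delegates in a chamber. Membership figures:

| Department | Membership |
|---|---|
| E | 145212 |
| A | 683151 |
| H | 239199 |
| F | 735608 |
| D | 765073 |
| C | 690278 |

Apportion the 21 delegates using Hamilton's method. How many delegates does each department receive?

Standard divisor: 3258521 ÷ 21 ≈ 155167.667.
Standard quotas: E 0.9358, A 4.4027, H 1.5416, F 4.7407, D 4.9306, C 4.4486.
Lower quotas: E 0, A 4, H 1, F 4, D 4, C 4 (sum 17, leaving 4 seats).
Remainders in descending order: E 0.9358, D 0.9306, F 0.7407, H 0.5416, C 0.4486, A 0.4027.
The surplus seats go to E, D, F, H.

E=1, A=4, H=2, F=5, D=5, C=4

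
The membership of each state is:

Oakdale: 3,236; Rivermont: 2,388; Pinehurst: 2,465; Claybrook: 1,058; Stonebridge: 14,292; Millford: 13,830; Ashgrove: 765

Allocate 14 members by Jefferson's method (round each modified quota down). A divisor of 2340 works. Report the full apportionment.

Oakdale=1; Rivermont=1; Pinehurst=1; Claybrook=0; Stonebridge=6; Millford=5; Ashgrove=0

With modified divisor 2340: modified quotas Oakdale 1.383, Rivermont 1.021, Pinehurst 1.053, Claybrook 0.452, Stonebridge 6.108, Millford 5.910, Ashgrove 0.327.
Rounding down: Oakdale 1, Rivermont 1, Pinehurst 1, Claybrook 0, Stonebridge 6, Millford 5, Ashgrove 0 (total 14).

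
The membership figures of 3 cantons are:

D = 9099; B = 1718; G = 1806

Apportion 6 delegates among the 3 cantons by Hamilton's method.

Standard divisor: 12623 ÷ 6 ≈ 2103.833.
Standard quotas: D 4.3250, B 0.8166, G 0.8584.
Lower quotas: D 4, B 0, G 0 (sum 4, leaving 2 seats).
Remainders in descending order: G 0.8584, B 0.8166, D 0.3250.
The surplus seats go to G, B.

D=4, B=1, G=1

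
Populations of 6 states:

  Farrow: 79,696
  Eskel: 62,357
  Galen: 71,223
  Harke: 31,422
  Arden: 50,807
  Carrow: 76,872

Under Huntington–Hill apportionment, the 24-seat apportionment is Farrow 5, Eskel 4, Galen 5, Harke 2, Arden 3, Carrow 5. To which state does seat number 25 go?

Arden

Priority for the next seat is population ÷ (√(s·(s+1))).
Priorities: Farrow 14550.432, Eskel 13943.449, Galen 13003.481, Harke 12827.978, Arden 14666.718, Carrow 14034.843.
Highest priority: Arden.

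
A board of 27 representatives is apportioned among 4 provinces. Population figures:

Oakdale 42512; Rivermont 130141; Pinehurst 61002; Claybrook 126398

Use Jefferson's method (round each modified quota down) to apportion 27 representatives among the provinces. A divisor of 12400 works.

With modified divisor 12400: modified quotas Oakdale 3.428, Rivermont 10.495, Pinehurst 4.920, Claybrook 10.193.
Rounding down: Oakdale 3, Rivermont 10, Pinehurst 4, Claybrook 10 (total 27).

Oakdale=3; Rivermont=10; Pinehurst=4; Claybrook=10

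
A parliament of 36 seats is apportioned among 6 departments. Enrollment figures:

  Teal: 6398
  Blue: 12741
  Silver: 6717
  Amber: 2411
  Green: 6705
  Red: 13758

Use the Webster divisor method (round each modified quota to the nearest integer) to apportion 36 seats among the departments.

Teal 5, Blue 9, Silver 5, Amber 2, Green 5, Red 10

Standard divisor 48730/36 ≈ 1353.611; standard quotas: Teal 4.727, Blue 9.413, Silver 4.962, Amber 1.781, Green 4.953, Red 10.164.
Rounding to the nearest integer gives Teal 5, Blue 9, Silver 5, Amber 2, Green 5, Red 10 — total 36, matching the house size, so no adjustment is needed.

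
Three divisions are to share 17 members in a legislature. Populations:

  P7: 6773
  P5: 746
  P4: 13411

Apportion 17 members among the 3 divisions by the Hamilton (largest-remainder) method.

The standard divisor is 20930/17 ≈ 1231.176.
Standard quotas: P7 5.5012, P5 0.6059, P4 10.8928.
Lower quotas: P7 5, P5 0, P4 10 (sum 15, leaving 2 seats).
Remainders in descending order: P4 0.8928, P5 0.6059, P7 0.5012.
The surplus seats go to P4, P5.

P7=5; P5=1; P4=11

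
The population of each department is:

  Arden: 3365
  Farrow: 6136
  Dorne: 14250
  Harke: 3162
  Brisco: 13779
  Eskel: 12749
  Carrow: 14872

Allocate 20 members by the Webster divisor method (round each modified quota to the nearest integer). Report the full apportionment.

Arden: 1; Farrow: 2; Dorne: 4; Harke: 1; Brisco: 4; Eskel: 4; Carrow: 4

Standard divisor 68313/20 ≈ 3415.65; standard quotas: Arden 0.985, Farrow 1.796, Dorne 4.172, Harke 0.926, Brisco 4.034, Eskel 3.733, Carrow 4.354.
Rounding to the nearest integer gives Arden 1, Farrow 2, Dorne 4, Harke 1, Brisco 4, Eskel 4, Carrow 4 — total 20, matching the house size, so no adjustment is needed.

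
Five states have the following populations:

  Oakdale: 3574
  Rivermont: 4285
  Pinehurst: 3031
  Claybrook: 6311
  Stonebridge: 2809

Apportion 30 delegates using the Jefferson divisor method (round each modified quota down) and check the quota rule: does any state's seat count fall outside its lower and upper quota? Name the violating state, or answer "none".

none

Standard quotas: Oakdale 5.358, Rivermont 6.424, Pinehurst 4.544, Claybrook 9.462, Stonebridge 4.211.
Jefferson allocation: Oakdale 5, Rivermont 7, Pinehurst 4, Claybrook 10, Stonebridge 4.
Every allocation lies between the lower and upper quota.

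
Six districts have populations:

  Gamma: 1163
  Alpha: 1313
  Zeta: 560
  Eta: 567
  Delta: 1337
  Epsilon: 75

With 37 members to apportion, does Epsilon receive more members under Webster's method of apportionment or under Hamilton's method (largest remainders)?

Webster

Webster: Gamma 8, Alpha 10, Zeta 4, Eta 4, Delta 10, Epsilon 1.
Hamilton: Gamma 9, Alpha 10, Zeta 4, Eta 4, Delta 10, Epsilon 0.
Epsilon gets 1 under Webster and 0 under Hamilton.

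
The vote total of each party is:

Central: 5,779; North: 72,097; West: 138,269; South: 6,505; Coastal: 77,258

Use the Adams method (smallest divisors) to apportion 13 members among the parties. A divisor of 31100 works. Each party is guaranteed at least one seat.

With modified divisor 31100: modified quotas Central 0.186, North 2.318, West 4.446, South 0.209, Coastal 2.484.
Rounding up: Central 1, North 3, West 5, South 1, Coastal 3 (total 13).

Central 1, North 3, West 5, South 1, Coastal 3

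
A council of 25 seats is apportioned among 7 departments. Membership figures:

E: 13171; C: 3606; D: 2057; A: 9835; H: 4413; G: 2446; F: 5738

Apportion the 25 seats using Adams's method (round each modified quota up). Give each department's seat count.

E: 7, C: 2, D: 2, A: 6, H: 3, G: 2, F: 3

Standard divisor 41266/25 ≈ 1650.64; standard quotas: E 7.979, C 2.185, D 1.246, A 5.958, H 2.674, G 1.482, F 3.476.
Rounding up gives 8, 3, 2, 6, 3, 2, 4 = 28 seats, so the divisor must be adjusted.
With modified divisor 1940: modified quotas E 6.789, C 1.859, D 1.060, A 5.070, H 2.275, G 1.261, F 2.958.
Rounding up: E 7, C 2, D 2, A 6, H 3, G 2, F 3 (total 25).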